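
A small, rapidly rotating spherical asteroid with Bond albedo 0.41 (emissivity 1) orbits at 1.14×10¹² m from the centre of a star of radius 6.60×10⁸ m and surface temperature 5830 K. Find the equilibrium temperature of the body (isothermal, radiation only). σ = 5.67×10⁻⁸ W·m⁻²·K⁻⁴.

The star's surface emits σT_*⁴; at distance d the flux is S = σT_*⁴(R_*/d)².
S = 5.67×10⁻⁸·(5830)⁴·(6.60×10⁸/1.14×10¹²)² = 21.96 W/m².
For an isothermal sphere T⁴ = (1−a)S/(4σ) = 5.711×10⁷ K⁴.

T ≈ 86.9 K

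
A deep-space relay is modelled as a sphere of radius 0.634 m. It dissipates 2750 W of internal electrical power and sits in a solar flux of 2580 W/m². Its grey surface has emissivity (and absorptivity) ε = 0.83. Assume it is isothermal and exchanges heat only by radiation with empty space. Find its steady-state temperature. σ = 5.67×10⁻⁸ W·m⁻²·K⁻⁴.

At steady state, absorbed solar power + internal power = radiated power.
Absorbed: α·S·A_cross = 0.83·2580·1.263 = 2704 W (cross-section πr²).
Total input = 2704 + 2750 = 5454 W.
Radiated: εσ·A_surf·T⁴ with A_surf = 4πr² = 5.051 m².
T⁴ = 5454/(0.83·5.67×10⁻⁸·5.051) = 2.294×10¹⁰ K⁴.

T ≈ 389 K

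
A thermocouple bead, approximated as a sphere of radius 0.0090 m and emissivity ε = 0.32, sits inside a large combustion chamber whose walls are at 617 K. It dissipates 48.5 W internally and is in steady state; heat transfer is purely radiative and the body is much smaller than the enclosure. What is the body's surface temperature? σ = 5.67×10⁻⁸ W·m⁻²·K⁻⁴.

T ≈ 1290 K

For a small grey body in a large enclosure, net radiated power = εσA(T⁴ − T_w⁴).
Steady state: P = εσA(T⁴ − T_w⁴) with A = 4πr² = 0.001018 m².
T⁴ = P/(εσA) + T_w⁴ = 48.5/(0.32·5.67×10⁻⁸·0.001018) + (617)⁴
    = 2.626×10¹² + 1.449×10¹¹ = 2.771×10¹² K⁴.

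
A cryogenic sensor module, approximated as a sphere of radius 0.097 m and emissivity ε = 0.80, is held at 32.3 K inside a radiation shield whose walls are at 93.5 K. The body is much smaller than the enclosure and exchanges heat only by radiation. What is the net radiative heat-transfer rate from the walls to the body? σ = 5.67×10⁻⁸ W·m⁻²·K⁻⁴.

P_net ≈ 0.404 W

For a small grey body in a large enclosure: P_net = εσA(T_body⁴ − T_wall⁴).
A = 4πr² = 0.1182 m²; T_body⁴ − T_wall⁴ = 1.088×10⁶ − 7.643×10⁷ = -7.534×10⁷ K⁴.
|P_net| = 0.80·5.67×10⁻⁸·0.1182·7.534×10⁷.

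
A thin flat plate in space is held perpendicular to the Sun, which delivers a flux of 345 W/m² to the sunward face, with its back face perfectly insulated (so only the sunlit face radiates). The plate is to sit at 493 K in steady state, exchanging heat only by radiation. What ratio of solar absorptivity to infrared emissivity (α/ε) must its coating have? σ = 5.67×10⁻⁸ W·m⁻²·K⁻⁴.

α/ε ≈ 9.71

Balance: αS·A = εσ·1A·T⁴ ⇒ α/ε = σT⁴/S.
α/ε = 5.67×10⁻⁸·(493)⁴/345 = 5.67×10⁻⁸·5.907×10¹⁰/345.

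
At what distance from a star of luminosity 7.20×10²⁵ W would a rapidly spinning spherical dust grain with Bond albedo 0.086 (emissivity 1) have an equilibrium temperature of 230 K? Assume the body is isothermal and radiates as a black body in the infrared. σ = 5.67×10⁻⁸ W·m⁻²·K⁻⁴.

d ≈ 9.08×10¹⁰ m

For an isothermal black-emitting sphere, (1−a)S·πr² = σ·4πr²·T⁴ ⇒ S = 4σT⁴/(1−a).
S = 4·5.67×10⁻⁸·(230)⁴/0.914 = 694.4 W/m².
Flux falls as S = L/(4πd²), so d = √(L/(4πS)) = √(7.20×10²⁵/(4π·694.4)).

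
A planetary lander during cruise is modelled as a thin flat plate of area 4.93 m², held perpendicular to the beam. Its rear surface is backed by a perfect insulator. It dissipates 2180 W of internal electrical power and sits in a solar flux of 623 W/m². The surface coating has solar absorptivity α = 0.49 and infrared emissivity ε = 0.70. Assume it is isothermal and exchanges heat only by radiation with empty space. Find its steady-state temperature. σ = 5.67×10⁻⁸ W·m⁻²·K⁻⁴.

T ≈ 370 K

At steady state, absorbed solar power + internal power = radiated power.
Absorbed: α·S·A_cross = 0.49·623·4.930 = 1505 W (cross-section A).
Total input = 1505 + 2180 = 3685 W.
Radiated: εσ·A_surf·T⁴ with A_surf = A = 4.930 m².
T⁴ = 3685/(0.70·5.67×10⁻⁸·4.930) = 1.883×10¹⁰ K⁴.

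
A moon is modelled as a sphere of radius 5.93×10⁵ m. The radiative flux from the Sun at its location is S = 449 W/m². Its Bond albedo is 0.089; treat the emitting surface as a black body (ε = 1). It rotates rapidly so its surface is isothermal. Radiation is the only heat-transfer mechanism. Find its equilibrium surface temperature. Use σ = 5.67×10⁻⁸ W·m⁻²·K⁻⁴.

At equilibrium, absorbed power = emitted power.
Absorbing cross-section = πr² = 1.105×10¹² m²; emitting surface = 4πr² = 4.419×10¹² m² (ratio 4).
(1−a)S·A_cross = εσ·A_surf·T⁴  ⇒  T⁴ = (1−a)S/(4σ).
T⁴ = 0.911·449/(4·5.67×10⁻⁸) = 1.804×10⁹ K⁴.
T = (1.804×10⁹)^(1/4).

T ≈ 206 K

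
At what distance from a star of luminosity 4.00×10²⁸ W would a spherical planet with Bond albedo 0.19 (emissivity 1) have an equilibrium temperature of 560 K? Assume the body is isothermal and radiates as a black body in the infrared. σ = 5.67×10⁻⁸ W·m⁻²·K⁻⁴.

d ≈ 3.40×10¹¹ m

For an isothermal black-emitting sphere, (1−a)S·πr² = σ·4πr²·T⁴ ⇒ S = 4σT⁴/(1−a).
S = 4·5.67×10⁻⁸·(560)⁴/0.810 = 27540 W/m².
Flux falls as S = L/(4πd²), so d = √(L/(4πS)) = √(4.00×10²⁸/(4π·27540)).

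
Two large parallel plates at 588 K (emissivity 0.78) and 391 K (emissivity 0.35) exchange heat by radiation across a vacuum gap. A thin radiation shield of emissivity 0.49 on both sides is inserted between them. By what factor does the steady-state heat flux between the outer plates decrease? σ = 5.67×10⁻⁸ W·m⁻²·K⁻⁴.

Without shield: q₀ = σΔ(T⁴)/(1/ε₁+1/ε₂−1) with denominator 3.139.
With shield the two gaps are in series; the resistances add: (1/ε₁+1/ε_s−1)+(1/ε_s+1/ε₂−1) = 2.323+3.898 = 6.221.
Heat-flux ratio q₀/q = 6.221/3.139.

factor ≈ 1.98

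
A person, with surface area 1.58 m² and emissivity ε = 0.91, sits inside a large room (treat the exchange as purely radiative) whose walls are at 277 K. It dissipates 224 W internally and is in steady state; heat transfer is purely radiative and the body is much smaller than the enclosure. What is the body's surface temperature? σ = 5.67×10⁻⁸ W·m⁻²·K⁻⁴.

T ≈ 305 K

For a small grey body in a large enclosure, net radiated power = εσA(T⁴ − T_w⁴).
Steady state: P = εσA(T⁴ − T_w⁴) with A = 1.58 m².
T⁴ = P/(εσA) + T_w⁴ = 224/(0.91·5.67×10⁻⁸·1.580) + (277)⁴
    = 2.748×10⁹ + 5.887×10⁹ = 8.635×10⁹ K⁴.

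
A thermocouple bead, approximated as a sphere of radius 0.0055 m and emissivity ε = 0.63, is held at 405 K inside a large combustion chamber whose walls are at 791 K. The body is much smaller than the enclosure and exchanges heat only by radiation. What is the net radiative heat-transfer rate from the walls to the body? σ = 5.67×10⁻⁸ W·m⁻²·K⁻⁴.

P_net ≈ 4.95 W

For a small grey body in a large enclosure: P_net = εσA(T_body⁴ − T_wall⁴).
A = 4πr² = 3.801×10⁻⁴ m²; T_body⁴ − T_wall⁴ = 2.690×10¹⁰ − 3.915×10¹¹ = -3.646×10¹¹ K⁴.
|P_net| = 0.63·5.67×10⁻⁸·3.801×10⁻⁴·3.646×10¹¹.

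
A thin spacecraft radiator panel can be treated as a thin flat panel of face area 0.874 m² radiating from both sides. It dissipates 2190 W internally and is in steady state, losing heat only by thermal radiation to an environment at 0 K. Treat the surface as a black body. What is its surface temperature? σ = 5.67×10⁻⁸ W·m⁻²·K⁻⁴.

Steady state: internal power = radiated power, P = εσA T⁴.
Radiating area A = 2·0.874 = 1.748 m².
T⁴ = P/(εσA) = 2190/(1.0·5.67×10⁻⁸·1.748) = 2.210×10¹⁰ K⁴.
T = (2.210×10¹⁰)^(1/4).

T ≈ 386 K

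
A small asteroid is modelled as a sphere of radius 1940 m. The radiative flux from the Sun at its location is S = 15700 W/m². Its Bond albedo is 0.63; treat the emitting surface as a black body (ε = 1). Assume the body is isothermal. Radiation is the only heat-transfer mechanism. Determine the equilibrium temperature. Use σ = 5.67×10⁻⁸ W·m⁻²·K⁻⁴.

T ≈ 400 K

At equilibrium, absorbed power = emitted power.
Absorbing cross-section = πr² = 1.182×10⁷ m²; emitting surface = 4πr² = 4.729×10⁷ m² (ratio 4).
(1−a)S·A_cross = εσ·A_surf·T⁴  ⇒  T⁴ = (1−a)S/(4σ).
T⁴ = 0.370·15700/(4·5.67×10⁻⁸) = 2.561×10¹⁰ K⁴.
T = (2.561×10¹⁰)^(1/4).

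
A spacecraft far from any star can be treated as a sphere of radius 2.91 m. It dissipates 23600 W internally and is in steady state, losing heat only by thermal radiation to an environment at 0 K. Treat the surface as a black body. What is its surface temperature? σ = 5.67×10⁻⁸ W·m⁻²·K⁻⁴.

Steady state: internal power = radiated power, P = εσA T⁴.
Radiating area A = 4πr² = 106.4 m².
T⁴ = P/(εσA) = 23600/(1.0·5.67×10⁻⁸·106.4) = 3.911×10⁹ K⁴.
T = (3.911×10⁹)^(1/4).

T ≈ 250 K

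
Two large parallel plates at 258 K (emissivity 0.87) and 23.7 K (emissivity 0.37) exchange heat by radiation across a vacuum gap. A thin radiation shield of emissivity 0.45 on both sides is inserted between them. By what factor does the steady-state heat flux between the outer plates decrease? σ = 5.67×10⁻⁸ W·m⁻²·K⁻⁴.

Without shield: q₀ = σΔ(T⁴)/(1/ε₁+1/ε₂−1) with denominator 2.852.
With shield the two gaps are in series; the resistances add: (1/ε₁+1/ε_s−1)+(1/ε_s+1/ε₂−1) = 2.372+3.925 = 6.297.
Heat-flux ratio q₀/q = 6.297/2.852.

factor ≈ 2.21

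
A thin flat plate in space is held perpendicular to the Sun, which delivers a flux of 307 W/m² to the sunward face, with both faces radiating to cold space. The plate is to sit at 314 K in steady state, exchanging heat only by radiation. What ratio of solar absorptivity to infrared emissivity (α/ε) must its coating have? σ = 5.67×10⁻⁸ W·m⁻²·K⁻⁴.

Balance: αS·A = εσ·2A·T⁴ ⇒ α/ε = 2σT⁴/S.
α/ε = 2·5.67×10⁻⁸·(314)⁴/307 = 2·5.67×10⁻⁸·9.721×10⁹/307.

α/ε ≈ 3.59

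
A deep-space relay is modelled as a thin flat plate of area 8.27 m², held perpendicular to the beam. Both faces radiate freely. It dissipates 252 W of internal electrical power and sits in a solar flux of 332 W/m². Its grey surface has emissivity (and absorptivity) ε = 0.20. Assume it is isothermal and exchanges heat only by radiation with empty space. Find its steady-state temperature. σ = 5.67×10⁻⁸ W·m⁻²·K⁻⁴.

T ≈ 256 K

At steady state, absorbed solar power + internal power = radiated power.
Absorbed: α·S·A_cross = 0.20·332·8.270 = 549.1 W (cross-section A).
Total input = 549.1 + 252 = 801.1 W.
Radiated: εσ·A_surf·T⁴ with A_surf = 2A = 16.54 m².
T⁴ = 801.1/(0.20·5.67×10⁻⁸·16.54) = 4.271×10⁹ K⁴.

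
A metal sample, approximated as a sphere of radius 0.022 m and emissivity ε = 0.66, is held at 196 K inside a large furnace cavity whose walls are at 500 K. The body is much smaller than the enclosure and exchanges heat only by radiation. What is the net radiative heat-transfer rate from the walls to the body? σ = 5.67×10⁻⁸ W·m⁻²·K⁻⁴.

P_net ≈ 13.9 W

For a small grey body in a large enclosure: P_net = εσA(T_body⁴ − T_wall⁴).
A = 4πr² = 0.006082 m²; T_body⁴ − T_wall⁴ = 1.476×10⁹ − 6.250×10¹⁰ = -6.102×10¹⁰ K⁴.
|P_net| = 0.66·5.67×10⁻⁸·0.006082·6.102×10¹⁰.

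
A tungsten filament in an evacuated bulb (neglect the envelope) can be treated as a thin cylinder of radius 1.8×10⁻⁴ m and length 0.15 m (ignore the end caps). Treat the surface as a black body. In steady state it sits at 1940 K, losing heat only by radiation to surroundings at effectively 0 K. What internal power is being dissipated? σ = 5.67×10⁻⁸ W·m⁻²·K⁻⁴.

Steady state: P = εσA T⁴.
A = 2πrL = 1.696×10⁻⁴ m²; T⁴ = (1940)⁴ = 1.416×10¹³ K⁴.
P = 1.0 × 5.67×10⁻⁸ × 1.696×10⁻⁴ × 1.416×10¹³.

P ≈ 136 W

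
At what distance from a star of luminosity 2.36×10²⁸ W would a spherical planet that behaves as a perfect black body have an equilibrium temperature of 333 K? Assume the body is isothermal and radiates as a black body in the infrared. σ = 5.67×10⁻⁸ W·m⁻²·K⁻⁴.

For an isothermal black-emitting sphere, (1−a)S·πr² = σ·4πr²·T⁴ ⇒ S = 4σT⁴/(1−a).
S = 4·5.67×10⁻⁸·(333)⁴/1.00 = 2789 W/m².
Flux falls as S = L/(4πd²), so d = √(L/(4πS)) = √(2.36×10²⁸/(4π·2789)).

d ≈ 8.21×10¹¹ m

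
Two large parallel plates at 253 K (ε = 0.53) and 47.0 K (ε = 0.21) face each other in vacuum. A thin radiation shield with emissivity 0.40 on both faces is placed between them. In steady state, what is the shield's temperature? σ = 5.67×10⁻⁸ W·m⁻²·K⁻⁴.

T_s ≈ 227 K

In steady state the net flux on the hot side equals that on the cold side.
σ(T₁⁴−T_s⁴)/D₁ = σ(T_s⁴−T₂⁴)/D₂, with D₁ = 1/ε₁+1/ε_s−1 = 3.387, D₂ = 1/ε_s+1/ε₂−1 = 6.262.
Solve for T_s⁴: T_s⁴ = (D₂·T₁⁴ + D₁·T₂⁴)/(D₁+D₂) = 2.661×10⁹ K⁴.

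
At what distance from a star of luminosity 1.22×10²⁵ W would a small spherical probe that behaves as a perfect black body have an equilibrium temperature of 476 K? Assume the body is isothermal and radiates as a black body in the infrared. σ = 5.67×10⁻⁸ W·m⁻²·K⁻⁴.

d ≈ 9.13×10⁹ m

For an isothermal black-emitting sphere, (1−a)S·πr² = σ·4πr²·T⁴ ⇒ S = 4σT⁴/(1−a).
S = 4·5.67×10⁻⁸·(476)⁴/1.00 = 11640 W/m².
Flux falls as S = L/(4πd²), so d = √(L/(4πS)) = √(1.22×10²⁵/(4π·11640)).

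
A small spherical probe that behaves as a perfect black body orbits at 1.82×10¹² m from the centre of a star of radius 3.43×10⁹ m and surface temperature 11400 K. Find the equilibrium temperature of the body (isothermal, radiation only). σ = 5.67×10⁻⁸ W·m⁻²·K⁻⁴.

T ≈ 350 K

The star's surface emits σT_*⁴; at distance d the flux is S = σT_*⁴(R_*/d)².
S = 5.67×10⁻⁸·(11400)⁴·(3.43×10⁹/1.82×10¹²)² = 3401 W/m².
For an isothermal sphere T⁴ = (1−a)S/(4σ) = 1.500×10¹⁰ K⁴.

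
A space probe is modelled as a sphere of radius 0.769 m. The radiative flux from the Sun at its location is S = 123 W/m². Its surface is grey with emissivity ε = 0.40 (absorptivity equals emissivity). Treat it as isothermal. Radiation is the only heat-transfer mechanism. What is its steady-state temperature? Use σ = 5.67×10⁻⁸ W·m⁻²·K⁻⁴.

T ≈ 153 K

At equilibrium, absorbed power = emitted power.
Absorbing cross-section = πr² = 1.858 m²; emitting surface = 4πr² = 7.431 m² (ratio 4).
εS·A_cross = εσ·A_surf·T⁴  ⇒  T⁴ = S/(4σ)   (ε cancels).
T⁴ = 123/(4·5.67×10⁻⁸) = 5.423×10⁸ K⁴.
T = (5.423×10⁸)^(1/4).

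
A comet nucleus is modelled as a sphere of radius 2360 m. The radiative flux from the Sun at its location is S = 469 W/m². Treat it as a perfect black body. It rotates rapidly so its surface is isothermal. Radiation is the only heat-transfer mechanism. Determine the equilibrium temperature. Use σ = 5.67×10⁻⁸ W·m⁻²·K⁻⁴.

T ≈ 213 K

At equilibrium, absorbed power = emitted power.
Absorbing cross-section = πr² = 1.750×10⁷ m²; emitting surface = 4πr² = 6.999×10⁷ m² (ratio 4).
S·A_cross = εσ·A_surf·T⁴  ⇒  T⁴ = S/(4σ).
T⁴ = 1.00·469/(4·5.67×10⁻⁸) = 2.068×10⁹ K⁴.
T = (2.068×10⁹)^(1/4).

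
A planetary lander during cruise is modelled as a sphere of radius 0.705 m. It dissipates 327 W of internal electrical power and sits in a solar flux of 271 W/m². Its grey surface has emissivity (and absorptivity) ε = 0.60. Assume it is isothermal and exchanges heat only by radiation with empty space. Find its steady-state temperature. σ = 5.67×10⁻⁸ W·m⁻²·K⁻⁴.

T ≈ 229 K

At steady state, absorbed solar power + internal power = radiated power.
Absorbed: α·S·A_cross = 0.60·271·1.561 = 253.9 W (cross-section πr²).
Total input = 253.9 + 327 = 580.9 W.
Radiated: εσ·A_surf·T⁴ with A_surf = 4πr² = 6.246 m².
T⁴ = 580.9/(0.60·5.67×10⁻⁸·6.246) = 2.734×10⁹ K⁴.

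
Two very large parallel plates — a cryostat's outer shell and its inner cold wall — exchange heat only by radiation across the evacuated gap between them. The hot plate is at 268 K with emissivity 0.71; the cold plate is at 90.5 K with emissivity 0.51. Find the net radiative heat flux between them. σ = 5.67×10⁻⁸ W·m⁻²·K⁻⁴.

q ≈ 122 W/m²

For two infinite grey parallel plates, q = σ(T₁⁴ − T₂⁴)/(1/ε₁ + 1/ε₂ − 1).
T₁⁴ − T₂⁴ = 5.159×10⁹ − 6.708×10⁷ = 5.092×10⁹ K⁴.
1/ε₁ + 1/ε₂ − 1 = 1.408 + 1.961 − 1 = 2.369.
q = 5.67×10⁻⁸ × 5.092×10⁹ / 2.369.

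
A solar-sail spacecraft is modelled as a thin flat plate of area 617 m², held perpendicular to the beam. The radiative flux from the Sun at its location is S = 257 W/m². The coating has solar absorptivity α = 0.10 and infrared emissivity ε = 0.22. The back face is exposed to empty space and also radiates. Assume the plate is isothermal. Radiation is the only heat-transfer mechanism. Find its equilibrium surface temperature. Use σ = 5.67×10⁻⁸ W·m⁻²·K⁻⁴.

At equilibrium, absorbed power = emitted power.
Absorbing cross-section = A = 617.0 m²; emitting surface = 2A = 1234 m² (ratio 2).
αS·A_cross = εσ·A_surf·T⁴  ⇒  T⁴ = αS/(ε·2σ).
T⁴ = 0.100·257/(0.22·2·5.67×10⁻⁸) = 1.030×10⁹ K⁴.
T = (1.030×10⁹)^(1/4).

T ≈ 179 K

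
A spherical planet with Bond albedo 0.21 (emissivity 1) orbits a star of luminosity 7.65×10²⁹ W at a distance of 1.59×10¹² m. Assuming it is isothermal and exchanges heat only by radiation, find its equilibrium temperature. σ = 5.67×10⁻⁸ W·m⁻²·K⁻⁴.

First find the stellar flux at distance d: S = L/(4πd²) = 7.65×10²⁹/(4π·(1.59×10¹²)²) = 24080 W/m².
For an isothermal sphere, absorbed (1−a)S·πr² = emitted σ·4πr²·T⁴, so T⁴ = (1−a)S/(4σ).
T⁴ = 0.790·24080/(4·5.67×10⁻⁸) = 8.388×10¹⁰ K⁴.

T ≈ 538 K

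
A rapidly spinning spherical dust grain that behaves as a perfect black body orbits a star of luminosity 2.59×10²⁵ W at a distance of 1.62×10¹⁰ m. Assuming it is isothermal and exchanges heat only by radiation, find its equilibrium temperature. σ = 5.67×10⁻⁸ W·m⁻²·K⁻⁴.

T ≈ 431 K

First find the stellar flux at distance d: S = L/(4πd²) = 2.59×10²⁵/(4π·(1.62×10¹⁰)²) = 7853 W/m².
For an isothermal sphere, absorbed (1−a)S·πr² = emitted σ·4πr²·T⁴, so T⁴ = (1−a)S/(4σ).
T⁴ = 1.00·7853/(4·5.67×10⁻⁸) = 3.463×10¹⁰ K⁴.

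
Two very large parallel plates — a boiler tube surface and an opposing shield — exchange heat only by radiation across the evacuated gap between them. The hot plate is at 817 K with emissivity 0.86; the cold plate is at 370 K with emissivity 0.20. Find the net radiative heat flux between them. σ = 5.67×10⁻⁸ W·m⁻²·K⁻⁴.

For two infinite grey parallel plates, q = σ(T₁⁴ − T₂⁴)/(1/ε₁ + 1/ε₂ − 1).
T₁⁴ − T₂⁴ = 4.455×10¹¹ − 1.874×10¹⁰ = 4.268×10¹¹ K⁴.
1/ε₁ + 1/ε₂ − 1 = 1.163 + 5.000 − 1 = 5.163.
q = 5.67×10⁻⁸ × 4.268×10¹¹ / 5.163.

q ≈ 4690 W/m²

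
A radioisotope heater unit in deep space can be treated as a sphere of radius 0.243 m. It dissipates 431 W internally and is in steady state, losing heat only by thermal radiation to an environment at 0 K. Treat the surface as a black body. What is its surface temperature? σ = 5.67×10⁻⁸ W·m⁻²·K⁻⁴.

T ≈ 318 K

Steady state: internal power = radiated power, P = εσA T⁴.
Radiating area A = 4πr² = 0.7420 m².
T⁴ = P/(εσA) = 431/(1.0·5.67×10⁻⁸·0.7420) = 1.024×10¹⁰ K⁴.
T = (1.024×10¹⁰)^(1/4).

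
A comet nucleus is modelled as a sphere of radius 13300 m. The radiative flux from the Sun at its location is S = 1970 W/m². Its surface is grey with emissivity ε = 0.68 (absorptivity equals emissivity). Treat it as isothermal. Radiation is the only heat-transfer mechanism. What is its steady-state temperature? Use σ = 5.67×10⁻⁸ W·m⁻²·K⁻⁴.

T ≈ 305 K

At equilibrium, absorbed power = emitted power.
Absorbing cross-section = πr² = 5.557×10⁸ m²; emitting surface = 4πr² = 2.223×10⁹ m² (ratio 4).
εS·A_cross = εσ·A_surf·T⁴  ⇒  T⁴ = S/(4σ)   (ε cancels).
T⁴ = 1970/(4·5.67×10⁻⁸) = 8.686×10⁹ K⁴.
T = (8.686×10⁹)^(1/4).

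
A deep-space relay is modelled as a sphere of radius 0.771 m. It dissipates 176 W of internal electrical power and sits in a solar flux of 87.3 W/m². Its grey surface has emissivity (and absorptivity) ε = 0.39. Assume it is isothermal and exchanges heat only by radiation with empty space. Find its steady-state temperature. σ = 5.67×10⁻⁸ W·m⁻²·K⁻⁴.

T ≈ 195 K

At steady state, absorbed solar power + internal power = radiated power.
Absorbed: α·S·A_cross = 0.39·87.3·1.867 = 63.58 W (cross-section πr²).
Total input = 63.58 + 176 = 239.6 W.
Radiated: εσ·A_surf·T⁴ with A_surf = 4πr² = 7.470 m².
T⁴ = 239.6/(0.39·5.67×10⁻⁸·7.470) = 1.450×10⁹ K⁴.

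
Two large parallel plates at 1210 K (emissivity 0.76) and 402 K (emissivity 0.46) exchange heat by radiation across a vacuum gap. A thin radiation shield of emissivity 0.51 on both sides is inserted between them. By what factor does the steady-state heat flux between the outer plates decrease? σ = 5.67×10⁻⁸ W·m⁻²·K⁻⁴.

Without shield: q₀ = σΔ(T⁴)/(1/ε₁+1/ε₂−1) with denominator 2.490.
With shield the two gaps are in series; the resistances add: (1/ε₁+1/ε_s−1)+(1/ε_s+1/ε₂−1) = 2.277+3.135 = 5.411.
Heat-flux ratio q₀/q = 5.411/2.490.

factor ≈ 2.17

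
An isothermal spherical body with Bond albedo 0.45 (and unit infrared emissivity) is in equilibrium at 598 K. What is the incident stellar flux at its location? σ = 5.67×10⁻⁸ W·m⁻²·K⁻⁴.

S ≈ 52700 W/m²

(1−a)S·πr² = σ·4πr²·T⁴ ⇒ S = 4σT⁴/(1−a).
S = 4·5.67×10⁻⁸·1.279×10¹¹/0.550.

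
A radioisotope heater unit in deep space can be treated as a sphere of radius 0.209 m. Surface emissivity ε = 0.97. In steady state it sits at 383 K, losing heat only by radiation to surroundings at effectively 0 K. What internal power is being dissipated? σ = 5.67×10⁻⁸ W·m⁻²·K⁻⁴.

P ≈ 650 W

Steady state: P = εσA T⁴.
A = 4πr² = 0.5489 m²; T⁴ = (383)⁴ = 2.152×10¹⁰ K⁴.
P = 0.97 × 5.67×10⁻⁸ × 0.5489 × 2.152×10¹⁰.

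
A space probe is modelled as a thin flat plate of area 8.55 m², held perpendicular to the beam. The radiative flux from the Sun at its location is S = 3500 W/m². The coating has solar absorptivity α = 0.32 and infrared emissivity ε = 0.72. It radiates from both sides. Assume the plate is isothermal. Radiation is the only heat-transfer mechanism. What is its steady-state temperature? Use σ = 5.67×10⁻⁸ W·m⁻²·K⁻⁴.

At equilibrium, absorbed power = emitted power.
Absorbing cross-section = A = 8.550 m²; emitting surface = 2A = 17.10 m² (ratio 2).
αS·A_cross = εσ·A_surf·T⁴  ⇒  T⁴ = αS/(ε·2σ).
T⁴ = 0.320·3500/(0.72·2·5.67×10⁻⁸) = 1.372×10¹⁰ K⁴.
T = (1.372×10¹⁰)^(1/4).

T ≈ 342 K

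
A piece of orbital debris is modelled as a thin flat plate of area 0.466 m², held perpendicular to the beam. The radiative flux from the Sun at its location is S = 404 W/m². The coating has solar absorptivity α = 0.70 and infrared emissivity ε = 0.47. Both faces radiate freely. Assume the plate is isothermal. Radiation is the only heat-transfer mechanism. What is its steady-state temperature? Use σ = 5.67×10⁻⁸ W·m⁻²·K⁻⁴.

T ≈ 270 K

At equilibrium, absorbed power = emitted power.
Absorbing cross-section = A = 0.4660 m²; emitting surface = 2A = 0.9320 m² (ratio 2).
αS·A_cross = εσ·A_surf·T⁴  ⇒  T⁴ = αS/(ε·2σ).
T⁴ = 0.700·404/(0.47·2·5.67×10⁻⁸) = 5.306×10⁹ K⁴.
T = (5.306×10⁹)^(1/4).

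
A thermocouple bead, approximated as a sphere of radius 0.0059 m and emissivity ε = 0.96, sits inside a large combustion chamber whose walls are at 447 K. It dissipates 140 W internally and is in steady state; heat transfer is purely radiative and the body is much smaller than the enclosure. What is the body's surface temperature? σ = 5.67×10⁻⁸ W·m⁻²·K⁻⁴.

T ≈ 1560 K

For a small grey body in a large enclosure, net radiated power = εσA(T⁴ − T_w⁴).
Steady state: P = εσA(T⁴ − T_w⁴) with A = 4πr² = 4.374×10⁻⁴ m².
T⁴ = P/(εσA) + T_w⁴ = 140/(0.96·5.67×10⁻⁸·4.374×10⁻⁴) + (447)⁴
    = 5.880×10¹² + 3.992×10¹⁰ = 5.920×10¹² K⁴.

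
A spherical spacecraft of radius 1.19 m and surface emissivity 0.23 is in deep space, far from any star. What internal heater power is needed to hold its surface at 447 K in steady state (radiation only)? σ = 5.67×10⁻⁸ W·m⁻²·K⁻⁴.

P = εσ·4πr²·T⁴.
4πr² = 17.80 m²; T⁴ = 3.992×10¹⁰ K⁴.
P = 0.23·5.67×10⁻⁸·17.80·3.992×10¹⁰.

P ≈ 9260 W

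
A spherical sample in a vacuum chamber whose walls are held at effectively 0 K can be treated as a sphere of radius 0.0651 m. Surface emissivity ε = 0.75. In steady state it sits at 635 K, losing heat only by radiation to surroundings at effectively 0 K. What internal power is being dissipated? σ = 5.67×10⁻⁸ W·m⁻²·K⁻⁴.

Steady state: P = εσA T⁴.
A = 4πr² = 0.05326 m²; T⁴ = (635)⁴ = 1.626×10¹¹ K⁴.
P = 0.75 × 5.67×10⁻⁸ × 0.05326 × 1.626×10¹¹.

P ≈ 368 W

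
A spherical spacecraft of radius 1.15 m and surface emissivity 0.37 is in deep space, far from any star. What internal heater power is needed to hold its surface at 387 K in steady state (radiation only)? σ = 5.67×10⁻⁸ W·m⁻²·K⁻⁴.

P = εσ·4πr²·T⁴.
4πr² = 16.62 m²; T⁴ = 2.243×10¹⁰ K⁴.
P = 0.37·5.67×10⁻⁸·16.62·2.243×10¹⁰.

P ≈ 7820 W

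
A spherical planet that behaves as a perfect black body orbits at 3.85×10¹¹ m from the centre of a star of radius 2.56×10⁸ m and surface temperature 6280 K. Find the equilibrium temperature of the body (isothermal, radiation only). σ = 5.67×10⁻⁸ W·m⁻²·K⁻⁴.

The star's surface emits σT_*⁴; at distance d the flux is S = σT_*⁴(R_*/d)².
S = 5.67×10⁻⁸·(6280)⁴·(2.56×10⁸/3.85×10¹¹)² = 38.99 W/m².
For an isothermal sphere T⁴ = (1−a)S/(4σ) = 1.719×10⁸ K⁴.

T ≈ 115 K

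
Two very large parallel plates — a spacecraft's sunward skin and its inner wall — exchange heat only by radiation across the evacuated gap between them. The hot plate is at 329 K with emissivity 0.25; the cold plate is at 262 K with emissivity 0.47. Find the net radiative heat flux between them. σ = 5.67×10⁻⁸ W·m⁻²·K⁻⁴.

q ≈ 77.4 W/m²

For two infinite grey parallel plates, q = σ(T₁⁴ − T₂⁴)/(1/ε₁ + 1/ε₂ − 1).
T₁⁴ − T₂⁴ = 1.172×10¹⁰ − 4.712×10⁹ = 7.004×10⁹ K⁴.
1/ε₁ + 1/ε₂ − 1 = 4.000 + 2.128 − 1 = 5.128.
q = 5.67×10⁻⁸ × 7.004×10⁹ / 5.128.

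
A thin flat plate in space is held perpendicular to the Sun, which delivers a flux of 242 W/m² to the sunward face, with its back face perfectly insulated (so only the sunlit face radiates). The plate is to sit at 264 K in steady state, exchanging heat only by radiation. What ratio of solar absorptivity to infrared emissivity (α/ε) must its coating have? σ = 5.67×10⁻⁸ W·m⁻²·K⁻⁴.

α/ε ≈ 1.14

Balance: αS·A = εσ·1A·T⁴ ⇒ α/ε = σT⁴/S.
α/ε = 5.67×10⁻⁸·(264)⁴/242 = 5.67×10⁻⁸·4.858×10⁹/242.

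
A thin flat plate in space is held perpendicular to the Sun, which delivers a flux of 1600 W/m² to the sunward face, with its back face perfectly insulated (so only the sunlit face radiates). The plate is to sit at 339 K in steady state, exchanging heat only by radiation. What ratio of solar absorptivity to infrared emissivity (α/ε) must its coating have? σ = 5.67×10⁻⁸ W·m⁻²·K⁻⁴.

α/ε ≈ 0.468

Balance: αS·A = εσ·1A·T⁴ ⇒ α/ε = σT⁴/S.
α/ε = 5.67×10⁻⁸·(339)⁴/1600 = 5.67×10⁻⁸·1.321×10¹⁰/1600.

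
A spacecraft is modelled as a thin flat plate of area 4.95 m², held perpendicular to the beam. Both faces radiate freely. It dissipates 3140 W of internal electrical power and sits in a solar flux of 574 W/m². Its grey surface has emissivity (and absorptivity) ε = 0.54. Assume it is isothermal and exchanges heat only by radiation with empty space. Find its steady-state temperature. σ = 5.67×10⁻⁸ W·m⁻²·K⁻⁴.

T ≈ 352 K

At steady state, absorbed solar power + internal power = radiated power.
Absorbed: α·S·A_cross = 0.54·574·4.950 = 1534 W (cross-section A).
Total input = 1534 + 3140 = 4674 W.
Radiated: εσ·A_surf·T⁴ with A_surf = 2A = 9.900 m².
T⁴ = 4674/(0.54·5.67×10⁻⁸·9.900) = 1.542×10¹⁰ K⁴.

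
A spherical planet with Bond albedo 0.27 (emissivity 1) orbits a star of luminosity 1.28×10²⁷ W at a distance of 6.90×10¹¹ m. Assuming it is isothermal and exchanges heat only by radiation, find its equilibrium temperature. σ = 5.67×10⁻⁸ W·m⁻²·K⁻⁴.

First find the stellar flux at distance d: S = L/(4πd²) = 1.28×10²⁷/(4π·(6.90×10¹¹)²) = 213.9 W/m².
For an isothermal sphere, absorbed (1−a)S·πr² = emitted σ·4πr²·T⁴, so T⁴ = (1−a)S/(4σ).
T⁴ = 0.730·213.9/(4·5.67×10⁻⁸) = 6.886×10⁸ K⁴.

T ≈ 162 K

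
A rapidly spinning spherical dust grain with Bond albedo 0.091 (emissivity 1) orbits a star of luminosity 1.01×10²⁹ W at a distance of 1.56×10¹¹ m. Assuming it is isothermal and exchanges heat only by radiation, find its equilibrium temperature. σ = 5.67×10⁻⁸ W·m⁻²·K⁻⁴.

T ≈ 1070 K

First find the stellar flux at distance d: S = L/(4πd²) = 1.01×10²⁹/(4π·(1.56×10¹¹)²) = 3.303×10⁵ W/m².
For an isothermal sphere, absorbed (1−a)S·πr² = emitted σ·4πr²·T⁴, so T⁴ = (1−a)S/(4σ).
T⁴ = 0.909·3.303×10⁵/(4·5.67×10⁻⁸) = 1.324×10¹² K⁴.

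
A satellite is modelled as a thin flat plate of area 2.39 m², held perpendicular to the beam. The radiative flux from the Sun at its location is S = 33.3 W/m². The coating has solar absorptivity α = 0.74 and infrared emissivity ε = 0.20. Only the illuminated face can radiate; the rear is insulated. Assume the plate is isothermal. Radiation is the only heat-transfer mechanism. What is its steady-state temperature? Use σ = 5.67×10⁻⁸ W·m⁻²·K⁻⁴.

At equilibrium, absorbed power = emitted power.
Absorbing cross-section = A = 2.390 m²; emitting surface = A = 2.390 m² (ratio 1).
αS·A_cross = εσ·A_surf·T⁴  ⇒  T⁴ = αS/(ε·1σ).
T⁴ = 0.740·33.3/(0.20·1·5.67×10⁻⁸) = 2.173×10⁹ K⁴.
T = (2.173×10⁹)^(1/4).

T ≈ 216 K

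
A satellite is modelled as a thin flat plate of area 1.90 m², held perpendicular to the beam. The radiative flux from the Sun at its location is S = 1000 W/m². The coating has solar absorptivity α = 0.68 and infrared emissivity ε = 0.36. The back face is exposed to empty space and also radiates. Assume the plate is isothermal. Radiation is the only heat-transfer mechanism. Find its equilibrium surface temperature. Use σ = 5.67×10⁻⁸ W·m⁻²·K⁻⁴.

T ≈ 359 K

At equilibrium, absorbed power = emitted power.
Absorbing cross-section = A = 1.900 m²; emitting surface = 2A = 3.800 m² (ratio 2).
αS·A_cross = εσ·A_surf·T⁴  ⇒  T⁴ = αS/(ε·2σ).
T⁴ = 0.680·1000/(0.36·2·5.67×10⁻⁸) = 1.666×10¹⁰ K⁴.
T = (1.666×10¹⁰)^(1/4).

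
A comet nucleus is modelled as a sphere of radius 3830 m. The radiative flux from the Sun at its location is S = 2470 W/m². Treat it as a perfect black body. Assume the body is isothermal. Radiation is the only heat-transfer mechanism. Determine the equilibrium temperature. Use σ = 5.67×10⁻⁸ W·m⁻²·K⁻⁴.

At equilibrium, absorbed power = emitted power.
Absorbing cross-section = πr² = 4.608×10⁷ m²; emitting surface = 4πr² = 1.843×10⁸ m² (ratio 4).
S·A_cross = εσ·A_surf·T⁴  ⇒  T⁴ = S/(4σ).
T⁴ = 1.00·2470/(4·5.67×10⁻⁸) = 1.089×10¹⁰ K⁴.
T = (1.089×10¹⁰)^(1/4).

T ≈ 323 K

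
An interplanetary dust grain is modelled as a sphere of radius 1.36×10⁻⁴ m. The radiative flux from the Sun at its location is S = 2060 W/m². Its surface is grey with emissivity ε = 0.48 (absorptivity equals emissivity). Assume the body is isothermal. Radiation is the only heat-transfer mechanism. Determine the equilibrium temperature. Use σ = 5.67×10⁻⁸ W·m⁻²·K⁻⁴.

T ≈ 309 K

At equilibrium, absorbed power = emitted power.
Absorbing cross-section = πr² = 5.811×10⁻⁸ m²; emitting surface = 4πr² = 2.324×10⁻⁷ m² (ratio 4).
εS·A_cross = εσ·A_surf·T⁴  ⇒  T⁴ = S/(4σ)   (ε cancels).
T⁴ = 2060/(4·5.67×10⁻⁸) = 9.083×10⁹ K⁴.
T = (9.083×10⁹)^(1/4).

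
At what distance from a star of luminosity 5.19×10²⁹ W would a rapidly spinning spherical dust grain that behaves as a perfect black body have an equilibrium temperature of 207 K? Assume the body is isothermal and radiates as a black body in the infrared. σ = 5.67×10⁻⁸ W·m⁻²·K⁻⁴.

For an isothermal black-emitting sphere, (1−a)S·πr² = σ·4πr²·T⁴ ⇒ S = 4σT⁴/(1−a).
S = 4·5.67×10⁻⁸·(207)⁴/1.00 = 416.4 W/m².
Flux falls as S = L/(4πd²), so d = √(L/(4πS)) = √(5.19×10²⁹/(4π·416.4)).

d ≈ 9.96×10¹² m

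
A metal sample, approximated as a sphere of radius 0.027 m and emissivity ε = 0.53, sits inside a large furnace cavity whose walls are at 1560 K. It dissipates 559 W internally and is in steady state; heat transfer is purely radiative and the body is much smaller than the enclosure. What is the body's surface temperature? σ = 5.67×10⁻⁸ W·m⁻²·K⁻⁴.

T ≈ 1680 K

For a small grey body in a large enclosure, net radiated power = εσA(T⁴ − T_w⁴).
Steady state: P = εσA(T⁴ − T_w⁴) with A = 4πr² = 0.009161 m².
T⁴ = P/(εσA) + T_w⁴ = 559/(0.53·5.67×10⁻⁸·0.009161) + (1560)⁴
    = 2.031×10¹² + 5.922×10¹² = 7.953×10¹² K⁴.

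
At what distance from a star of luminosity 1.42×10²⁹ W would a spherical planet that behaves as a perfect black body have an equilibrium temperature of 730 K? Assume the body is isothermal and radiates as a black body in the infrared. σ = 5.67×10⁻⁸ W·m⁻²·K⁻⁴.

d ≈ 4.19×10¹¹ m

For an isothermal black-emitting sphere, (1−a)S·πr² = σ·4πr²·T⁴ ⇒ S = 4σT⁴/(1−a).
S = 4·5.67×10⁻⁸·(730)⁴/1.00 = 64410 W/m².
Flux falls as S = L/(4πd²), so d = √(L/(4πS)) = √(1.42×10²⁹/(4π·64410)).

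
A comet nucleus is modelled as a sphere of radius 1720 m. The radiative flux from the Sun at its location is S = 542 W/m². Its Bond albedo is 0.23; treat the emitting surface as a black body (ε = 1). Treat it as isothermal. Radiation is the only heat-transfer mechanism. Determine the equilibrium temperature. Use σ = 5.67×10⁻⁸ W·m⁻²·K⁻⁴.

At equilibrium, absorbed power = emitted power.
Absorbing cross-section = πr² = 9.294×10⁶ m²; emitting surface = 4πr² = 3.718×10⁷ m² (ratio 4).
(1−a)S·A_cross = εσ·A_surf·T⁴  ⇒  T⁴ = (1−a)S/(4σ).
T⁴ = 0.770·542/(4·5.67×10⁻⁸) = 1.840×10⁹ K⁴.
T = (1.840×10⁹)^(1/4).

T ≈ 207 K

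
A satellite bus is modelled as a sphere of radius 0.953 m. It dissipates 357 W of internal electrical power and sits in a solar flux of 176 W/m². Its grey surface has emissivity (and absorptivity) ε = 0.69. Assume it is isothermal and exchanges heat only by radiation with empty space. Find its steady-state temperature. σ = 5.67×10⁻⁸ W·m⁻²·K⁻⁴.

T ≈ 199 K

At steady state, absorbed solar power + internal power = radiated power.
Absorbed: α·S·A_cross = 0.69·176·2.853 = 346.5 W (cross-section πr²).
Total input = 346.5 + 357 = 703.5 W.
Radiated: εσ·A_surf·T⁴ with A_surf = 4πr² = 11.41 m².
T⁴ = 703.5/(0.69·5.67×10⁻⁸·11.41) = 1.576×10⁹ K⁴.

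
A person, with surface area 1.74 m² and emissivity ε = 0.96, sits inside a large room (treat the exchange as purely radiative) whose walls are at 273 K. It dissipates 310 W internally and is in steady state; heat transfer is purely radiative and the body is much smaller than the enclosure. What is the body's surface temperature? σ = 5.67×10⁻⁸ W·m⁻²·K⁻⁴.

For a small grey body in a large enclosure, net radiated power = εσA(T⁴ − T_w⁴).
Steady state: P = εσA(T⁴ − T_w⁴) with A = 1.74 m².
T⁴ = P/(εσA) + T_w⁴ = 310/(0.96·5.67×10⁻⁸·1.740) + (273)⁴
    = 3.273×10⁹ + 5.555×10⁹ = 8.828×10⁹ K⁴.

T ≈ 307 K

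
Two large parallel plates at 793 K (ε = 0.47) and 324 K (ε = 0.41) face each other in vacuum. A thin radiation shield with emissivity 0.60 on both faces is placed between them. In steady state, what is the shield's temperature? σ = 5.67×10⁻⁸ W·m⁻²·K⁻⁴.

T_s ≈ 680 K

In steady state the net flux on the hot side equals that on the cold side.
σ(T₁⁴−T_s⁴)/D₁ = σ(T_s⁴−T₂⁴)/D₂, with D₁ = 1/ε₁+1/ε_s−1 = 2.794, D₂ = 1/ε_s+1/ε₂−1 = 3.106.
Solve for T_s⁴: T_s⁴ = (D₂·T₁⁴ + D₁·T₂⁴)/(D₁+D₂) = 2.134×10¹¹ K⁴.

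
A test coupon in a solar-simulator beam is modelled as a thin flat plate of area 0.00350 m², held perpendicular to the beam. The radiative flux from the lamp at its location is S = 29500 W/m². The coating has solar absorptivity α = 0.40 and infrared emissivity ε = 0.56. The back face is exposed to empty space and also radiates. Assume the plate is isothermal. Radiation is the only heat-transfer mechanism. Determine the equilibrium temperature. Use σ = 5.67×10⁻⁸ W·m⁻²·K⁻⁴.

At equilibrium, absorbed power = emitted power.
Absorbing cross-section = A = 0.003500 m²; emitting surface = 2A = 0.007000 m² (ratio 2).
αS·A_cross = εσ·A_surf·T⁴  ⇒  T⁴ = αS/(ε·2σ).
T⁴ = 0.400·29500/(0.56·2·5.67×10⁻⁸) = 1.858×10¹¹ K⁴.
T = (1.858×10¹¹)^(1/4).

T ≈ 657 K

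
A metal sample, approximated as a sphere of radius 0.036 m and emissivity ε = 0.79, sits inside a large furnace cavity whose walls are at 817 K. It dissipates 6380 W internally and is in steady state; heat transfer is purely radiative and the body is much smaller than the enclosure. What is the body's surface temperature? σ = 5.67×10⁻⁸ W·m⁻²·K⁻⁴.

T ≈ 1740 K

For a small grey body in a large enclosure, net radiated power = εσA(T⁴ − T_w⁴).
Steady state: P = εσA(T⁴ − T_w⁴) with A = 4πr² = 0.01629 m².
T⁴ = P/(εσA) + T_w⁴ = 6380/(0.79·5.67×10⁻⁸·0.01629) + (817)⁴
    = 8.746×10¹² + 4.455×10¹¹ = 9.191×10¹² K⁴.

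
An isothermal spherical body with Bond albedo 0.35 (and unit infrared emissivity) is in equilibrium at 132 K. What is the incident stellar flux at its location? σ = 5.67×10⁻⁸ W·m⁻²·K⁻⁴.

(1−a)S·πr² = σ·4πr²·T⁴ ⇒ S = 4σT⁴/(1−a).
S = 4·5.67×10⁻⁸·3.036×10⁸/0.650.

S ≈ 106 W/m²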